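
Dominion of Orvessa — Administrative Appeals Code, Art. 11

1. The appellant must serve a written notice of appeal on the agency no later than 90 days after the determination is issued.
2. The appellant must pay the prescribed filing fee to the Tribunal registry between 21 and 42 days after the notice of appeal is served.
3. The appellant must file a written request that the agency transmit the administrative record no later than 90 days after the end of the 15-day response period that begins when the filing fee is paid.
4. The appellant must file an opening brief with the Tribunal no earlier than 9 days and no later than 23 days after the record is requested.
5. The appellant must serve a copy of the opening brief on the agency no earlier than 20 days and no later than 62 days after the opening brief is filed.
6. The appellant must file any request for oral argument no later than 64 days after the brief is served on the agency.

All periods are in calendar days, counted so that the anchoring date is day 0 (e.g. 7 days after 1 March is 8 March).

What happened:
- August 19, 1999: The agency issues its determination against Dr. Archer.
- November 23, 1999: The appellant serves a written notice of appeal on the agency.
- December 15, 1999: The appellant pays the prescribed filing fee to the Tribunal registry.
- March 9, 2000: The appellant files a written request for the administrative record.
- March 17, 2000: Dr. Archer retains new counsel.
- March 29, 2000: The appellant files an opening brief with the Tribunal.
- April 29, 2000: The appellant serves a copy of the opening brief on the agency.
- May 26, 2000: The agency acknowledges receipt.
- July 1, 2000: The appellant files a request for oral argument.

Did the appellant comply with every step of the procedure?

Step 1 — counting 90 days from August 19, 1999 (when the determination is issued) gives a deadline of November 17, 1999; November 23, 1999 misses that deadline by 6 days.

No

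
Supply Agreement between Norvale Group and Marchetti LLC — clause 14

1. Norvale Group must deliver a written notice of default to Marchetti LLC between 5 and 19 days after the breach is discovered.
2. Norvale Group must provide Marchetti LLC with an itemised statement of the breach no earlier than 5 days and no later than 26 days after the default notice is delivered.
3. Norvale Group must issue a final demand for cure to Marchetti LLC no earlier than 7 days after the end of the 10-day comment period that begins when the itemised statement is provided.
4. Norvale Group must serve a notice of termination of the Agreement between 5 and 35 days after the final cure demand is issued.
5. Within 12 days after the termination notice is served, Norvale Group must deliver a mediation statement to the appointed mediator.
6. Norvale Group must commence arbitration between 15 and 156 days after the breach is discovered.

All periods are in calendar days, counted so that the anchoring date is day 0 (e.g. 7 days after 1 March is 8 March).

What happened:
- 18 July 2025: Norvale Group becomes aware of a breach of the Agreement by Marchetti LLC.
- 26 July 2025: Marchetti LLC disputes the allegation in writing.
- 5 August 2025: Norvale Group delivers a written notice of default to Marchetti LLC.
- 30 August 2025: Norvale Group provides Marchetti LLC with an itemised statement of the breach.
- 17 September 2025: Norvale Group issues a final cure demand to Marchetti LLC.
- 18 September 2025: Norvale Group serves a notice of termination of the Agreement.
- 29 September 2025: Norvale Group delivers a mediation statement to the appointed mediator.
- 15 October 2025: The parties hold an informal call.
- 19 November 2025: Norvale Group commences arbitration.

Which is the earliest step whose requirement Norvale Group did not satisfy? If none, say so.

Step 4

Step 1: the window is 5–19 days after 18 July 2025 (when the breach is discovered), so 23 July 2025 through 6 August 2025; done 5 August 2025 — within the window.
Step 2: the window is 5–26 days after 5 August 2025 (when the default notice is delivered), so 10 August 2025 through 31 August 2025; 30 August 2025 falls inside that range.
Step 3: the earliest permitted date is 7 days after 9 September 2025 (end of the 10-day comment period, which began when the itemised statement is provided on 30 August 2025), i.e. 16 September 2025; done 17 September 2025 — permitted.
Step 4: the window is 5–35 days after 17 September 2025 (when the final cure demand is issued), so 22 September 2025 through 22 October 2025; done 18 September 2025 — 4 days before the window opened.
That is the first point of non-compliance.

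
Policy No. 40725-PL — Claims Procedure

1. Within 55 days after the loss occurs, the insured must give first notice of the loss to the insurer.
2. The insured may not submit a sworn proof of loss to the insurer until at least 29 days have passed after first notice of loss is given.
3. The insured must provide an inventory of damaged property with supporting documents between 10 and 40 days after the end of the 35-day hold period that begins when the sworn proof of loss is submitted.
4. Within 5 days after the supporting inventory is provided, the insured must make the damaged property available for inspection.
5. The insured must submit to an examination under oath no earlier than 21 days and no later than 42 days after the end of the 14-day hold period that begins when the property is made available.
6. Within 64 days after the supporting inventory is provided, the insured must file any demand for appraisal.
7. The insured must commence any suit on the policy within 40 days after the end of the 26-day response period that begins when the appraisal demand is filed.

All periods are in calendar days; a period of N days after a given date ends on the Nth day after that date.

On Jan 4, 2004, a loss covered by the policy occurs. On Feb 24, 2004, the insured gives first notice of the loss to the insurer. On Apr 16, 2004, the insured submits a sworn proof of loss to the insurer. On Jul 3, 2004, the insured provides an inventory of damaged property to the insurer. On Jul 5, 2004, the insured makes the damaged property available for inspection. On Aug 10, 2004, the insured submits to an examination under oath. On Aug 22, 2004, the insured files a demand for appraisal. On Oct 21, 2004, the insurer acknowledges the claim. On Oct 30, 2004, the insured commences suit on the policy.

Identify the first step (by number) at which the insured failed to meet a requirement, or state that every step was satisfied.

(1) due by Jan 4, 2004 + 55 days = Feb 28, 2004; completed Feb 24, 2004, before the deadline.
(2) permitted from Feb 24, 2004 + 29 days = Mar 24, 2004 onward; done Apr 16, 2004 — permitted.
(3) the permitted window runs from May 21, 2004 + 10 = May 31, 2004 to May 21, 2004 + 40 = Jun 30, 2004; done Jul 3, 2004 — 3 days after the window closed.

Step 3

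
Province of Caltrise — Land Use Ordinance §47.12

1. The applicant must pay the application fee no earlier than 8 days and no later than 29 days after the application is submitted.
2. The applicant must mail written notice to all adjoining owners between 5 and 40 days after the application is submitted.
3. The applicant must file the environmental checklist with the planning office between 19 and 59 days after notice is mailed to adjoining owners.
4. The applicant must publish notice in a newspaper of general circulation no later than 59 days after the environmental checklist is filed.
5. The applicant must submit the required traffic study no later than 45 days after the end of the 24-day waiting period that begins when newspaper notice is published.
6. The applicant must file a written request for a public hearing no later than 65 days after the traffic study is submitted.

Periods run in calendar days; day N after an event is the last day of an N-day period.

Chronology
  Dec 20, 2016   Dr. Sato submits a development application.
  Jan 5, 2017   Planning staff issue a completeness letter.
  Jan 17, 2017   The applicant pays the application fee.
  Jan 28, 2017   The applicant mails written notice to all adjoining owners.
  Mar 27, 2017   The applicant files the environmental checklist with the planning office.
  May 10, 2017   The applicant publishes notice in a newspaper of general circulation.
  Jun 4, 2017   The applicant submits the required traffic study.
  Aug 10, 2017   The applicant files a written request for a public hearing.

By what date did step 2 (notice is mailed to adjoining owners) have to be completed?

Step 2 runs from Dec 20, 2016, when the application is submitted. The window is 5–40 days after Dec 20, 2016; it closes on Jan 29, 2017.

Jan 29, 2017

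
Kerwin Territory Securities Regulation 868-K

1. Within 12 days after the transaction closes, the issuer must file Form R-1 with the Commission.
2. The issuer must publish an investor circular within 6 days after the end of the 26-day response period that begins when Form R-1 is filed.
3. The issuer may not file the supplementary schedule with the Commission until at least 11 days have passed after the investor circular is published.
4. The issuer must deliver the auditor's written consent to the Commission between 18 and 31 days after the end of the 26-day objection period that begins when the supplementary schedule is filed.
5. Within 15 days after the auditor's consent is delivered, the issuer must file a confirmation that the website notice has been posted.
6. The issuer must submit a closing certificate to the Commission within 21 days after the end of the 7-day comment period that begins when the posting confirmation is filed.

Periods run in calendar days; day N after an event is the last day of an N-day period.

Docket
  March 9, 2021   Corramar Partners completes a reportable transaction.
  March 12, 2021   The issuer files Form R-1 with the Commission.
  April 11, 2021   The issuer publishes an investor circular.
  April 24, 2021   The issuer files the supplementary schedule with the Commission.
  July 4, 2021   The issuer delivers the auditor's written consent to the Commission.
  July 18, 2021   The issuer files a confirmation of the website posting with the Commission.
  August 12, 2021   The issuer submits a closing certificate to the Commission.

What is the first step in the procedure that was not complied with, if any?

Step 1 — counting 12 days from March 9, 2021 (when the transaction closes) gives a deadline of March 21, 2021; March 12, 2021 is within that limit.
Step 2 — counting 6 days from April 7, 2021 (end of the 26-day response period, which began when Form R-1 is filed on March 12, 2021) gives a deadline of April 13, 2021; April 11, 2021 is within that limit.
Step 3 — must wait 11 days from April 11, 2021 (when the investor circular is published), so not before April 22, 2021; done April 24, 2021, after the minimum wait.
Step 4 — 18 and 31 days from May 20, 2021 (end of the 26-day objection period, which began when the supplementary schedule is filed on April 24, 2021) are June 7, 2021 and June 20, 2021 respectively; July 4, 2021 is 14 days past the end of the window.

Step 4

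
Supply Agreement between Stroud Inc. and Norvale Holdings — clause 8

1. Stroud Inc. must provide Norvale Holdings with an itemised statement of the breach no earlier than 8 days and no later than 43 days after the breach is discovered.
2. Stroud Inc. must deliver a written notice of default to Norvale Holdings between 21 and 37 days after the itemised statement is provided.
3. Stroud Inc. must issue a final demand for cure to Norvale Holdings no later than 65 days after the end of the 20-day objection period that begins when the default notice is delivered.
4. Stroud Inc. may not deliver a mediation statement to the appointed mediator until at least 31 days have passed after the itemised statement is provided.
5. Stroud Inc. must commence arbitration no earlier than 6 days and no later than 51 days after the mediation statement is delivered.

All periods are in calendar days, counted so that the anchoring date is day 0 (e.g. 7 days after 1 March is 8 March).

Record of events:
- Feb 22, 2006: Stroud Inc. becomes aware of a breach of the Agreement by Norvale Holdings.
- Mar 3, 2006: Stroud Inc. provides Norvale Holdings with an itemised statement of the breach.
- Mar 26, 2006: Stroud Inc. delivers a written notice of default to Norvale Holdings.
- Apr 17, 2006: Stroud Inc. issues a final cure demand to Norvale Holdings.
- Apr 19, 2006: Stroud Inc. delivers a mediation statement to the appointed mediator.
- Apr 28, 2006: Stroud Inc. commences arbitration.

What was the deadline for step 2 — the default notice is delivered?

Step 2 runs from Mar 3, 2006, when the itemised statement is provided. The window is 21–37 days after Mar 3, 2006; it closes on Apr 9, 2006.

Apr 9, 2006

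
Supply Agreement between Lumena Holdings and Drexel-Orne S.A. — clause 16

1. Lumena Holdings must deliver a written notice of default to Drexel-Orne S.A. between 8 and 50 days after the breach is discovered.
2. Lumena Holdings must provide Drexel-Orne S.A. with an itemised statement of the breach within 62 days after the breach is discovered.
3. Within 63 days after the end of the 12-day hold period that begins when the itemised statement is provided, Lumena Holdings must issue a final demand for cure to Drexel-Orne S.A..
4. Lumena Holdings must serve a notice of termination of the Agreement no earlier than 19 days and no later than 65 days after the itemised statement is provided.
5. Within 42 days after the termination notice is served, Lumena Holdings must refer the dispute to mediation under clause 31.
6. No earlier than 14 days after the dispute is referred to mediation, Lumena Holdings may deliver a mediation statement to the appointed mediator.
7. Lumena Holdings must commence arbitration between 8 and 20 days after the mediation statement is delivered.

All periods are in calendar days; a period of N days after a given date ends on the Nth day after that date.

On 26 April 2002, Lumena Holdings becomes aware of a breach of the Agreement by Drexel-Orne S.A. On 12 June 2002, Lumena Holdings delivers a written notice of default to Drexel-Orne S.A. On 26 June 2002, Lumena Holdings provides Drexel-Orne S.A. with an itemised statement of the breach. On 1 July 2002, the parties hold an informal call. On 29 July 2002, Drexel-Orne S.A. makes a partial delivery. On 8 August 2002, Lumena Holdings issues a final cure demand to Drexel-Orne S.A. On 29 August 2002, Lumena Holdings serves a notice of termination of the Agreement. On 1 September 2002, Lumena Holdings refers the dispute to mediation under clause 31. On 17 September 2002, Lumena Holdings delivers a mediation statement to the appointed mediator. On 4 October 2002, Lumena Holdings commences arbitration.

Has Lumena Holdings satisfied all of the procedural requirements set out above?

Yes

Step 1 — 8 and 50 days from 26 April 2002 (when the breach is discovered) are 4 May 2002 and 15 June 2002 respectively; done 12 June 2002, which is between those dates.
Step 2 — counting 62 days from 26 April 2002 (when the breach is discovered) gives a deadline of 27 June 2002; done 26 June 2002 — timely.
Step 3 — counting 63 days from 8 July 2002 (end of the 12-day hold period, which began when the itemised statement is provided on 26 June 2002) gives a deadline of 9 September 2002; done 8 August 2002 — timely.
Step 4 — 19 and 65 days from 26 June 2002 (when the itemised statement is provided) are 15 July 2002 and 30 August 2002 respectively; done 29 August 2002, which is between those dates.
Step 5 — counting 42 days from 29 August 2002 (when the termination notice is served) gives a deadline of 10 October 2002; completed 1 September 2002, before the deadline.
Step 6 — must wait 14 days from 1 September 2002 (when the dispute is referred to mediation), so not before 15 September 2002; done 17 September 2002, after the minimum wait.
Step 7 — 8 and 20 days from 17 September 2002 (when the mediation statement is delivered) are 25 September 2002 and 7 October 2002 respectively; done 4 October 2002, which is between those dates.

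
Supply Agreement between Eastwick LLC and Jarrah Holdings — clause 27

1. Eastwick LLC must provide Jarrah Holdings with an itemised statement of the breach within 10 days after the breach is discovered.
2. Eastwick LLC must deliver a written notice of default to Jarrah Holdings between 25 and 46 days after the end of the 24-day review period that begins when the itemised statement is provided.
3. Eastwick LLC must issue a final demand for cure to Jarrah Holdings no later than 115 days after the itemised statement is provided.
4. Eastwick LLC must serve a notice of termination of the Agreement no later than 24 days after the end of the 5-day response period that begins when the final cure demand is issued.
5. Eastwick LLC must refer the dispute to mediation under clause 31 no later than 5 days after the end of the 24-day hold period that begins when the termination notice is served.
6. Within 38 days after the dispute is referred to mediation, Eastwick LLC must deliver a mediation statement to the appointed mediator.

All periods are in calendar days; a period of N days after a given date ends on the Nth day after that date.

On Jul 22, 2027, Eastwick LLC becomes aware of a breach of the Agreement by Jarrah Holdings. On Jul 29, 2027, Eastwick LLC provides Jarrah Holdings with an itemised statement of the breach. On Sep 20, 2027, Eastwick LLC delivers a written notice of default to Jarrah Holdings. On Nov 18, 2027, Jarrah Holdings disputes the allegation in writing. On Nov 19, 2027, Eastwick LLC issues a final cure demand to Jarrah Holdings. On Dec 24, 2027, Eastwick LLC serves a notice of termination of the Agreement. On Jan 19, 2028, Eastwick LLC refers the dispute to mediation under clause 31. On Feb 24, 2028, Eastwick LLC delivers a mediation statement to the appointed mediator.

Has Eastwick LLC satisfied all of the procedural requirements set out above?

(1) due by Jul 22, 2027 + 10 days = Aug 1, 2027; completed Jul 29, 2027, before the deadline.
(2) the permitted window runs from Aug 22, 2027 + 25 = Sep 16, 2027 to Aug 22, 2027 + 46 = Oct 7, 2027; done Sep 20, 2027 — within the window.
(3) due by Jul 29, 2027 + 115 days = Nov 21, 2027; completed Nov 19, 2027, before the deadline.
(4) due by Nov 24, 2027 + 24 days = Dec 18, 2027; Dec 24, 2027 misses that deadline by 6 days.
No need to go further; step 4 was not satisfied.

No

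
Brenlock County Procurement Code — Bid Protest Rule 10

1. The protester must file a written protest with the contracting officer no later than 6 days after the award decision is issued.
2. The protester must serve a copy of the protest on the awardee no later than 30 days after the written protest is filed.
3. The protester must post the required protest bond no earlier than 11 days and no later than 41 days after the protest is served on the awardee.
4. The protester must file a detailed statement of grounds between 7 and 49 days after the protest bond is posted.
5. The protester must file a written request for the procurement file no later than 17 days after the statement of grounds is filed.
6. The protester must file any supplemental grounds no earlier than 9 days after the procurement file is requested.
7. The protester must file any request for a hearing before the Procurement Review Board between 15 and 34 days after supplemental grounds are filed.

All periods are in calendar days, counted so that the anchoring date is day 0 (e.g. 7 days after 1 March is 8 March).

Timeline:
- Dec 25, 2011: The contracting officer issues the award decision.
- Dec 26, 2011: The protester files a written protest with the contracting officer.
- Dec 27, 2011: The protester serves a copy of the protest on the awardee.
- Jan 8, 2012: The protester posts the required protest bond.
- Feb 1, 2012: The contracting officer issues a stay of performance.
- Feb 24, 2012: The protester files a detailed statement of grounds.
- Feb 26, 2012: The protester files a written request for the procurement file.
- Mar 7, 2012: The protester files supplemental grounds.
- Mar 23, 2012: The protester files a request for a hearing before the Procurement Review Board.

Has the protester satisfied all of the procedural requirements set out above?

Yes

Step 1: 6 days after Dec 25, 2011 (when the award decision is issued) is Dec 31, 2011; Dec 26, 2011 is within that limit.
Step 2: 30 days after Dec 26, 2011 (when the written protest is filed) is Jan 25, 2012; completed Dec 27, 2011, before the deadline.
Step 3: the window is 11–41 days after Dec 27, 2011 (when the protest is served on the awardee), so Jan 7, 2012 through Feb 6, 2012; Jan 8, 2012 falls inside that range.
Step 4: the window is 7–49 days after Jan 8, 2012 (when the protest bond is posted), so Jan 15, 2012 through Feb 26, 2012; Feb 24, 2012 falls inside that range.
Step 5: 17 days after Feb 24, 2012 (when the statement of grounds is filed) is Mar 12, 2012; Feb 26, 2012 is within that limit.
Step 6: the earliest permitted date is 9 days after Feb 26, 2012 (when the procurement file is requested), i.e. Mar 6, 2012; done Mar 7, 2012 — permitted.
Step 7: the window is 15–34 days after Mar 7, 2012 (when supplemental grounds are filed), so Mar 22, 2012 through Apr 10, 2012; done Mar 23, 2012 — within the window.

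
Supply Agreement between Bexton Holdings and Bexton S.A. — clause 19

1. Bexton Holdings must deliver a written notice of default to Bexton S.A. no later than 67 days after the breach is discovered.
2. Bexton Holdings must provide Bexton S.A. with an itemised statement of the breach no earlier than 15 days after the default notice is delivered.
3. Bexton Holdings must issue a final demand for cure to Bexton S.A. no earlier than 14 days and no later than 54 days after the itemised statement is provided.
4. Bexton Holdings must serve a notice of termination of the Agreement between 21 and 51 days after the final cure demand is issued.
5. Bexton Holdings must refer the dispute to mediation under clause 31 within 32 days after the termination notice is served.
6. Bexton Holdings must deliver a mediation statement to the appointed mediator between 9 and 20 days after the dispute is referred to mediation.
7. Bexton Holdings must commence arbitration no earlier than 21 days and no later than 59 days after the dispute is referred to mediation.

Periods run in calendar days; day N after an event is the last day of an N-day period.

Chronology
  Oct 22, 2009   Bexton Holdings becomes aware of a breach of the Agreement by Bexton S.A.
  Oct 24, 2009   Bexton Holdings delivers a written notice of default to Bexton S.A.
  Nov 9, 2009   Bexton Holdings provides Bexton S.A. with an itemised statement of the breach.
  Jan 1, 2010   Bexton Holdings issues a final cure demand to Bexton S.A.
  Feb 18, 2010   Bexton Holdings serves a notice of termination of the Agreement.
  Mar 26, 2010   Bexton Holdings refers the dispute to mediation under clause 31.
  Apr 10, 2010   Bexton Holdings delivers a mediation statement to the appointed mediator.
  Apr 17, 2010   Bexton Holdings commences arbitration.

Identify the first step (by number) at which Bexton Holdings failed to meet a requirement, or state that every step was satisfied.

Step 1 — counting 67 days from Oct 22, 2009 (when the breach is discovered) gives a deadline of Dec 28, 2009; Oct 24, 2009 is within that limit.
Step 2 — must wait 15 days from Oct 24, 2009 (when the default notice is delivered), so not before Nov 8, 2009; done Nov 9, 2009 — permitted.
Step 3 — 14 and 54 days from Nov 9, 2009 (when the itemised statement is provided) are Nov 23, 2009 and Jan 2, 2010 respectively; Jan 1, 2010 falls inside that range.
Step 4 — 21 and 51 days from Jan 1, 2010 (when the final cure demand is issued) are Jan 22, 2010 and Feb 21, 2010 respectively; Feb 18, 2010 falls inside that range.
Step 5 — counting 32 days from Feb 18, 2010 (when the termination notice is served) gives a deadline of Mar 22, 2010; Mar 26, 2010 misses that deadline by 4 days.
That is the first point of non-compliance.

Step 5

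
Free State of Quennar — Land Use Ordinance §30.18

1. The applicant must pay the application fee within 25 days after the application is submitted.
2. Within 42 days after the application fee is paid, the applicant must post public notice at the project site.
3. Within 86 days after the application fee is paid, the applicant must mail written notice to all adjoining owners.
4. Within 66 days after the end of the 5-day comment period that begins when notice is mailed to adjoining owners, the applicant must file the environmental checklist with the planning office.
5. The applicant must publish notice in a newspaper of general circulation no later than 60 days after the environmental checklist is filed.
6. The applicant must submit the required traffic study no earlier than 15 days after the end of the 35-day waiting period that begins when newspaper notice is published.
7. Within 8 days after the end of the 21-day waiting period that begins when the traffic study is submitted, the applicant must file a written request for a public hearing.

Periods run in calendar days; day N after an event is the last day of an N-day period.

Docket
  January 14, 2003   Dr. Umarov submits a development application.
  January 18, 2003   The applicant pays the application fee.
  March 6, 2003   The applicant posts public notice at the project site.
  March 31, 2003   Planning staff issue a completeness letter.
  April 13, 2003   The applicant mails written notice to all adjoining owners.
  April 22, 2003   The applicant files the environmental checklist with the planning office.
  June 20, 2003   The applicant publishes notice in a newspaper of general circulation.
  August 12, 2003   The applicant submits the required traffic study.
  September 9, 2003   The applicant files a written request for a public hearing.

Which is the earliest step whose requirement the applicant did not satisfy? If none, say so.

Step 2

Step 1: 25 days after January 14, 2003 (when the application is submitted) is February 8, 2003; January 18, 2003 is within that limit.
Step 2: 42 days after January 18, 2003 (when the application fee is paid) is March 1, 2003; not done until March 6, 2003, 5 days after the deadline.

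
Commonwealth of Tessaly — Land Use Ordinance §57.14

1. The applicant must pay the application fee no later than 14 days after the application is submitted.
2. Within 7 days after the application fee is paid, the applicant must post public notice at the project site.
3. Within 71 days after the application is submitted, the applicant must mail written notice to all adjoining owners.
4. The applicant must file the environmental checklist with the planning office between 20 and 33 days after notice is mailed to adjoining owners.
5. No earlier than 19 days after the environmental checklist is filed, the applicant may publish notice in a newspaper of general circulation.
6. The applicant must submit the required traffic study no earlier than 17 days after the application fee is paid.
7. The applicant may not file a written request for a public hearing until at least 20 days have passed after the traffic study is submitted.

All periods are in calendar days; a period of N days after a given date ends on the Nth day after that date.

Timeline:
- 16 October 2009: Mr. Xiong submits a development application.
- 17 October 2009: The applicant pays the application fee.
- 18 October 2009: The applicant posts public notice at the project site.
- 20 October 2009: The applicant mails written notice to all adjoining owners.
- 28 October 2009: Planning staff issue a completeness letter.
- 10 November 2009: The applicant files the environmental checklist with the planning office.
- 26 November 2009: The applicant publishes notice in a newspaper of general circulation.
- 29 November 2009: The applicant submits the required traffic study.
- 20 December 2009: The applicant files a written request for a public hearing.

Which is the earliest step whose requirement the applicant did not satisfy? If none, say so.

Step 5

(1) due by 16 October 2009 + 14 days = 30 October 2009; 17 October 2009 is within that limit.
(2) due by 17 October 2009 + 7 days = 24 October 2009; done 18 October 2009 — timely.
(3) due by 16 October 2009 + 71 days = 26 December 2009; 20 October 2009 is within that limit.
(4) the permitted window runs from 20 October 2009 + 20 = 9 November 2009 to 20 October 2009 + 33 = 22 November 2009; 10 November 2009 falls inside that range.
(5) permitted from 10 November 2009 + 19 days = 29 November 2009 onward; 26 November 2009 is 3 days before the earliest permitted date.
The analysis stops there.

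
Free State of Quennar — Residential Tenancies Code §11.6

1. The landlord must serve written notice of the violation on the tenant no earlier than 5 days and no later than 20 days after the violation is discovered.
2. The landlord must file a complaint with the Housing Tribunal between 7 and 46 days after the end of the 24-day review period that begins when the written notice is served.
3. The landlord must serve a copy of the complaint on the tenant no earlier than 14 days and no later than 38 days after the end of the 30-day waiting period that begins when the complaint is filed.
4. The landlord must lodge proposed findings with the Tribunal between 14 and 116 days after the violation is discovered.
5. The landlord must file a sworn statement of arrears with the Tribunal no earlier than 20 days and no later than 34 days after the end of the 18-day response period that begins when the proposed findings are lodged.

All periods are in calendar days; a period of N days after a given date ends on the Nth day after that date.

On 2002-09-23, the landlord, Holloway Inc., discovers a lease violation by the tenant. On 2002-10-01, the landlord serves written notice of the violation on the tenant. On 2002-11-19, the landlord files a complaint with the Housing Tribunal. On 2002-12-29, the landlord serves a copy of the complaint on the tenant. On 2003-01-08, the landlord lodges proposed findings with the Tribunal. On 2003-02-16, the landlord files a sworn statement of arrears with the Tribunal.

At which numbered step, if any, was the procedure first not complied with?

Step 3

(1) the permitted window runs from 2002-09-23 + 5 = 2002-09-28 to 2002-09-23 + 20 = 2002-10-13; done 2002-10-01 — within the window.
(2) the permitted window runs from 2002-10-25 + 7 = 2002-11-01 to 2002-10-25 + 46 = 2002-12-10; done 2002-11-19, which is between those dates.
(3) the permitted window runs from 2002-12-19 + 14 = 2003-01-02 to 2002-12-19 + 38 = 2003-01-26; 2002-12-29 is 4 days too early.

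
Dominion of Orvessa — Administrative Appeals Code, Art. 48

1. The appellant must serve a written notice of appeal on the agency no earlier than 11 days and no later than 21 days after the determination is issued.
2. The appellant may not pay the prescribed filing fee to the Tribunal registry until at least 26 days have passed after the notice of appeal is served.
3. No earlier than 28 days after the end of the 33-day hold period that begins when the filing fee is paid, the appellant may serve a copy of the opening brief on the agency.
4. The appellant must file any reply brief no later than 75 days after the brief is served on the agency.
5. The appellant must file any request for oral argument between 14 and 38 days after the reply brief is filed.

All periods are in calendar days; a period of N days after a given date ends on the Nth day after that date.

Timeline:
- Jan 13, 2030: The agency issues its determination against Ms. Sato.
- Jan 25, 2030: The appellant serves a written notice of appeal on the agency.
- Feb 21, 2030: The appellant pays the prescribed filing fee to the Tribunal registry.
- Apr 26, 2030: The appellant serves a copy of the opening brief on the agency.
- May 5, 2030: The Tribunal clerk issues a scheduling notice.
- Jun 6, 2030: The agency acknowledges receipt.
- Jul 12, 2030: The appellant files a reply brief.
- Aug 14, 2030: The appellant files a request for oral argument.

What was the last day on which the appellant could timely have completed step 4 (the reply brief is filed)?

Step 4 runs from Apr 26, 2030, when the brief is served on the agency. 75 days after Apr 26, 2030 is Jul 10, 2030.

Jul 10, 2030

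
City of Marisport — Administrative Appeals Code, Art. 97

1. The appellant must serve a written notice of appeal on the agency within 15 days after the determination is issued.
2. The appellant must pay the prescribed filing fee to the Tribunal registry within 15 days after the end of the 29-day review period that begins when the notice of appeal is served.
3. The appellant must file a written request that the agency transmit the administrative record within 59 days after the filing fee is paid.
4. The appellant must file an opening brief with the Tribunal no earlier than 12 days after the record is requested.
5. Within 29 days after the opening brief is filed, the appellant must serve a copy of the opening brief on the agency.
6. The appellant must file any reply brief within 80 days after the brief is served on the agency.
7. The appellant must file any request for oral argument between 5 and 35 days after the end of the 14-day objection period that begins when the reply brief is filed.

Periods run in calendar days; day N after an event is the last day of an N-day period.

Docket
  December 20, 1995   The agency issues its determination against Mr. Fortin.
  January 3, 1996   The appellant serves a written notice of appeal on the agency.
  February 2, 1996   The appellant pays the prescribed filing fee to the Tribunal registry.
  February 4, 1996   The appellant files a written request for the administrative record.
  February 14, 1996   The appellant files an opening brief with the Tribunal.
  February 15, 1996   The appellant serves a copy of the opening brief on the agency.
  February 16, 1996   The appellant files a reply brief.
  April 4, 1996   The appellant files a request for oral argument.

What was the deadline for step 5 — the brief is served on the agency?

Step 5 runs from February 14, 1996, when the opening brief is filed. 29 days after February 14, 1996 is March 14, 1996.

March 14, 1996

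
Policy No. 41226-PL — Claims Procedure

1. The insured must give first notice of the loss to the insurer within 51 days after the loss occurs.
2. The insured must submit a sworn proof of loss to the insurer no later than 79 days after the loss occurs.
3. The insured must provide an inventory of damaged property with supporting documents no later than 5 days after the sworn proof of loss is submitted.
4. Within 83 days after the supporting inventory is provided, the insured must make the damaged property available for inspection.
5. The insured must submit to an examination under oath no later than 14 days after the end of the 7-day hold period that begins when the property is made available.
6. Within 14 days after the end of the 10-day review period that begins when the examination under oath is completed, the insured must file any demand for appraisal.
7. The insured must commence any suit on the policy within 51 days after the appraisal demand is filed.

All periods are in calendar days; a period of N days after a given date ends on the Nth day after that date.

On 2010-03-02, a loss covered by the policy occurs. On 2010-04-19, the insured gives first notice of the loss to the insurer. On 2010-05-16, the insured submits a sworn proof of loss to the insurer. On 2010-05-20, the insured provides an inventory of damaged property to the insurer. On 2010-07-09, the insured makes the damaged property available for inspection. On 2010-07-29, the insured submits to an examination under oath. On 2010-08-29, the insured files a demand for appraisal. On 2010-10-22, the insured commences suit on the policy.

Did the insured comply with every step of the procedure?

No

(1) due by 2010-03-02 + 51 days = 2010-04-22; done 2010-04-19 — timely.
(2) due by 2010-03-02 + 79 days = 2010-05-20; completed 2010-05-16, before the deadline.
(3) due by 2010-05-16 + 5 days = 2010-05-21; 2010-05-20 is within that limit.
(4) due by 2010-05-20 + 83 days = 2010-08-11; completed 2010-07-09, before the deadline.
(5) due by 2010-07-16 + 14 days = 2010-07-30; done 2010-07-29 — timely.
(6) due by 2010-08-08 + 14 days = 2010-08-22; 2010-08-29 misses that deadline by 7 days.
That is the first point of non-compliance.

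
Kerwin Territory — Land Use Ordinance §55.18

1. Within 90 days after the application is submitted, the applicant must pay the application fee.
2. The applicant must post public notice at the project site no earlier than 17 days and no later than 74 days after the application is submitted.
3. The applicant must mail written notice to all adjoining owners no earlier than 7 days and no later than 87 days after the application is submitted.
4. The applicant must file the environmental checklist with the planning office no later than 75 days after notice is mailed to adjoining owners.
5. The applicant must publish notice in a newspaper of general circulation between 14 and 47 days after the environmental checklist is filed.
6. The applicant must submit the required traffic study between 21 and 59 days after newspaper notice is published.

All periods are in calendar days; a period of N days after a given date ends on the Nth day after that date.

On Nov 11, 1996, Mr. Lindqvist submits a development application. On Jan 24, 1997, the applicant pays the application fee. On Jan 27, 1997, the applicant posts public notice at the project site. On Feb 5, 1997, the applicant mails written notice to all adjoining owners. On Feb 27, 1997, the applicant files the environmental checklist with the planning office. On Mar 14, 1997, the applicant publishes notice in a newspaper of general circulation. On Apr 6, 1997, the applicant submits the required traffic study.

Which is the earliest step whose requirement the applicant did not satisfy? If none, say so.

Step 1 — counting 90 days from Nov 11, 1996 (when the application is submitted) gives a deadline of Feb 9, 1997; completed Jan 24, 1997, before the deadline.
Step 2 — 17 and 74 days from Nov 11, 1996 (when the application is submitted) are Nov 28, 1996 and Jan 24, 1997 respectively; Jan 27, 1997 is 3 days past the end of the window.
Later steps need not be reached.

Step 2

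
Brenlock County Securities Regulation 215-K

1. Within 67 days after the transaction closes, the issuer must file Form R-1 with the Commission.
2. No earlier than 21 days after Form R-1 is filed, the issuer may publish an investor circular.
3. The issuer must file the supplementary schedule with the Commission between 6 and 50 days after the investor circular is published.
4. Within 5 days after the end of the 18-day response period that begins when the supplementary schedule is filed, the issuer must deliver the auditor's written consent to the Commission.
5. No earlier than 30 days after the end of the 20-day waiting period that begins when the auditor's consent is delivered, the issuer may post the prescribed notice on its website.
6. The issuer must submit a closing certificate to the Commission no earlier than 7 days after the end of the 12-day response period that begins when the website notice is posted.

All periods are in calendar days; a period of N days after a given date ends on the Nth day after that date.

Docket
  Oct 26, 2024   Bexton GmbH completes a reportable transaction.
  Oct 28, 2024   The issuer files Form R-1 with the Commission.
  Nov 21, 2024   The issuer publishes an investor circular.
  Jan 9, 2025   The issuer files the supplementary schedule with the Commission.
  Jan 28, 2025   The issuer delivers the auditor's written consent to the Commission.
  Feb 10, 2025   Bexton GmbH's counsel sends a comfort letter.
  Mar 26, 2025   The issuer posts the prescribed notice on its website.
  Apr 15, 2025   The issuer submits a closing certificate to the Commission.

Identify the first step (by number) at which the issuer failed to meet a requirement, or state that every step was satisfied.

Step 1: 67 days after Oct 26, 2024 (when the transaction closes) is Jan 1, 2025; done Oct 28, 2024 — timely.
Step 2: the earliest permitted date is 21 days after Oct 28, 2024 (when Form R-1 is filed), i.e. Nov 18, 2024; Nov 21, 2024 is on or after that date.
Step 3: the window is 6–50 days after Nov 21, 2024 (when the investor circular is published), so Nov 27, 2024 through Jan 10, 2025; Jan 9, 2025 falls inside that range.
Step 4: 5 days after Jan 27, 2025 (end of the 18-day response period, which began when the supplementary schedule is filed on Jan 9, 2025) is Feb 1, 2025; Jan 28, 2025 is within that limit.
Step 5: the earliest permitted date is 30 days after Feb 17, 2025 (end of the 20-day waiting period, which began when the auditor's consent is delivered on Jan 28, 2025), i.e. Mar 19, 2025; done Mar 26, 2025, after the minimum wait.
Step 6: the earliest permitted date is 7 days after Apr 7, 2025 (end of the 12-day response period, which began when the website notice is posted on Mar 26, 2025), i.e. Apr 14, 2025; done Apr 15, 2025 — permitted.

None — every step was satisfied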